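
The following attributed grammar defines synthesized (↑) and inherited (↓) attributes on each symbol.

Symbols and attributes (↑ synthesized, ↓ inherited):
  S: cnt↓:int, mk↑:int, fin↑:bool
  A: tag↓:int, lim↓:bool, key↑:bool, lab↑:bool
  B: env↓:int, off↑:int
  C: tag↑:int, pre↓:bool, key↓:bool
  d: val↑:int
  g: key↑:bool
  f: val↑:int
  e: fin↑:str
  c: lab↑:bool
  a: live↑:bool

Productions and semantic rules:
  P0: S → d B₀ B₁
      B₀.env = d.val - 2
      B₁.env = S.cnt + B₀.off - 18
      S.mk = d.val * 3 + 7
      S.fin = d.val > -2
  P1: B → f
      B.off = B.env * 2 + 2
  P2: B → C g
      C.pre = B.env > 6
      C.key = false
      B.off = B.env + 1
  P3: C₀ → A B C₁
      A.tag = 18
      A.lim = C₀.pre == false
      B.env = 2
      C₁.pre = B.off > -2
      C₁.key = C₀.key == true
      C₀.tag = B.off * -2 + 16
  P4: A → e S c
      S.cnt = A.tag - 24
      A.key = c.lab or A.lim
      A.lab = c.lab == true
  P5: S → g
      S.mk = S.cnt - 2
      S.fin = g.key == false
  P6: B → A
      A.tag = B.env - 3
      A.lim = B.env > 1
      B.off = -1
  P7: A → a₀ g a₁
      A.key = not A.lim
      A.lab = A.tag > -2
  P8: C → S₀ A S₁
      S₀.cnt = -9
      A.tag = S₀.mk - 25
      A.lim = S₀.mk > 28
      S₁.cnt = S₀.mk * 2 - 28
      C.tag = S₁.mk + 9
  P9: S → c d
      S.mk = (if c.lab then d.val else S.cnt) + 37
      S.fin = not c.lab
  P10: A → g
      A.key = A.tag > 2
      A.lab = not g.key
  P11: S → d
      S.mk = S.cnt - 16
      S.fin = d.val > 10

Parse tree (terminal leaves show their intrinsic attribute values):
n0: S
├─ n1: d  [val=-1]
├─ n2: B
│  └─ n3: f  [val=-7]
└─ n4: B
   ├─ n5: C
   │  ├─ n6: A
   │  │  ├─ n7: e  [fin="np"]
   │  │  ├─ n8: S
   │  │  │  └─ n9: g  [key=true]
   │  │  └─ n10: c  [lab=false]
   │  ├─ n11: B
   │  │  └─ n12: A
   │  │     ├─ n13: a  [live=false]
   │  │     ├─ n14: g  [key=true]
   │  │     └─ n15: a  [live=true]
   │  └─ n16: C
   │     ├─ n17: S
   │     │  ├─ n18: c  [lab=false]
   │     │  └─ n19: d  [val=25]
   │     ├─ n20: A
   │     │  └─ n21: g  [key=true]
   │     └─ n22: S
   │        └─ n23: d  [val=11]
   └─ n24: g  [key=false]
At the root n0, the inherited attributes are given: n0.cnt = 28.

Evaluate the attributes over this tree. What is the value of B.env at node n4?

1. n0.cnt = 28  [given at root]
2. n1.val = -1  [terminal]
3. n2.env = -3  [d.val - 2]
4. n3.val = -7  [terminal]
5. n2.off = -4  [B.env * 2 + 2]
6. n4.env = 6  [S.cnt + B₀.off - 18]
7. n5.pre = false  [B.env > 6]
8. n5.key = false  [false]
9. n6.tag = 18  [18]
10. n6.lim = true  [C₀.pre == false]
11. n7.fin = "np"  [terminal]
12. n8.cnt = -6  [A.tag - 24]
13. n9.key = true  [terminal]
14. n8.mk = -8  [S.cnt - 2]
15. n8.fin = false  [g.key == false]
16. n10.lab = false  [terminal]
17. n6.key = true  [c.lab or A.lim]
18. n6.lab = false  [c.lab == true]
19. n11.env = 2  [2]
20. n12.tag = -1  [B.env - 3]
21. n12.lim = true  [B.env > 1]
22. n13.live = false  [terminal]
23. n14.key = true  [terminal]
24. n15.live = true  [terminal]
25. n12.key = false  [not A.lim]
26. n12.lab = true  [A.tag > -2]
27. n11.off = -1  [-1]
28. n16.pre = true  [B.off > -2]
29. n16.key = false  [C₀.key == true]
30. n17.cnt = -9  [-9]
31. n18.lab = false  [terminal]
32. n19.val = 25  [terminal]
33. n17.mk = 28  [(if c.lab then d.val else S.cnt) + 37]
34. n17.fin = true  [not c.lab]
35. n20.tag = 3  [S₀.mk - 25]
36. n20.lim = false  [S₀.mk > 28]
37. n21.key = true  [terminal]
38. n20.key = true  [A.tag > 2]
39. n20.lab = false  [not g.key]
40. n22.cnt = 28  [S₀.mk * 2 - 28]
41. n23.val = 11  [terminal]
42. n22.mk = 12  [S.cnt - 16]
43. n22.fin = true  [d.val > 10]
44. n16.tag = 21  [S₁.mk + 9]
45. n5.tag = 18  [B.off * -2 + 16]
46. n24.key = false  [terminal]
47. n4.off = 7  [B.env + 1]
48. n0.mk = 4  [d.val * 3 + 7]
49. n0.fin = true  [d.val > -2]

6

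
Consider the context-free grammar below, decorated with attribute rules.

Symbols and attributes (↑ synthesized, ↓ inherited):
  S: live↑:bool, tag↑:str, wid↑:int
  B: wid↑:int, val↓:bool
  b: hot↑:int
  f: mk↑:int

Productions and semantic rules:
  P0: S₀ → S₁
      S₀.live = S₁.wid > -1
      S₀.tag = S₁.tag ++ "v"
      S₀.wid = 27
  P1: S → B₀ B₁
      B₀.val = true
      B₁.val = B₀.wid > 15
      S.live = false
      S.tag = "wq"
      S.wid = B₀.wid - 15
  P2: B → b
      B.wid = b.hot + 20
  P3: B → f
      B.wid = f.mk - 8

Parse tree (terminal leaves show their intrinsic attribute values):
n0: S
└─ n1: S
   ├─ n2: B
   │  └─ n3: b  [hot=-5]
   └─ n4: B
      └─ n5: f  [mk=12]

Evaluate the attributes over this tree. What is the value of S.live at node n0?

true

1. n2.val = true  [true]
2. n3.hot = -5  [terminal]
3. n2.wid = 15  [b.hot + 20]
4. n4.val = false  [B₀.wid > 15]
5. n5.mk = 12  [terminal]
6. n4.wid = 4  [f.mk - 8]
7. n1.live = false  [false]
8. n1.tag = "wq"  ["wq"]
9. n1.wid = 0  [B₀.wid - 15]
10. n0.live = true  [S₁.wid > -1]
11. n0.tag = "wqv"  [S₁.tag ++ "v"]
12. n0.wid = 27  [27]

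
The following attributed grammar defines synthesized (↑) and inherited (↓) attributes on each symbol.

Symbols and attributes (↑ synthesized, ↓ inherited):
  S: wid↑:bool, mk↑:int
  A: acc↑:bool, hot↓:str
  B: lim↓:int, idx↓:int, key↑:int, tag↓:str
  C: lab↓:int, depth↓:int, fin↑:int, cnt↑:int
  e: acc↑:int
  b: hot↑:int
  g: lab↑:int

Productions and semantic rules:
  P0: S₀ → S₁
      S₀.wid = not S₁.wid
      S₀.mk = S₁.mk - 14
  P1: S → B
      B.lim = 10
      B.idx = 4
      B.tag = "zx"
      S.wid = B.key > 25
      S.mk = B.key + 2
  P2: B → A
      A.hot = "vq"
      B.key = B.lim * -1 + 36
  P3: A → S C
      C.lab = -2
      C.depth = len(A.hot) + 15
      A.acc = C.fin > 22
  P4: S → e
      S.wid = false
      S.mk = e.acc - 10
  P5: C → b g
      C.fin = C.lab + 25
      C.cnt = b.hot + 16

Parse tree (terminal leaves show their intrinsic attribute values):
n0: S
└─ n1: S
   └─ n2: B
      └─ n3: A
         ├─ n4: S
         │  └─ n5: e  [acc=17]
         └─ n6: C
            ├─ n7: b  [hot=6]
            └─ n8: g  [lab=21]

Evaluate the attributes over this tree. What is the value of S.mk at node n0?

14

1. n2.lim = 10  [10]
2. n2.idx = 4  [4]
3. n2.tag = "zx"  ["zx"]
4. n3.hot = "vq"  ["vq"]
5. n5.acc = 17  [terminal]
6. n4.wid = false  [false]
7. n4.mk = 7  [e.acc - 10]
8. n6.lab = -2  [-2]
9. n6.depth = 17  [len(A.hot) + 15]
10. n7.hot = 6  [terminal]
11. n8.lab = 21  [terminal]
12. n6.fin = 23  [C.lab + 25]
13. n6.cnt = 22  [b.hot + 16]
14. n3.acc = true  [C.fin > 22]
15. n2.key = 26  [B.lim * -1 + 36]
16. n1.wid = true  [B.key > 25]
17. n1.mk = 28  [B.key + 2]
18. n0.wid = false  [not S₁.wid]
19. n0.mk = 14  [S₁.mk - 14]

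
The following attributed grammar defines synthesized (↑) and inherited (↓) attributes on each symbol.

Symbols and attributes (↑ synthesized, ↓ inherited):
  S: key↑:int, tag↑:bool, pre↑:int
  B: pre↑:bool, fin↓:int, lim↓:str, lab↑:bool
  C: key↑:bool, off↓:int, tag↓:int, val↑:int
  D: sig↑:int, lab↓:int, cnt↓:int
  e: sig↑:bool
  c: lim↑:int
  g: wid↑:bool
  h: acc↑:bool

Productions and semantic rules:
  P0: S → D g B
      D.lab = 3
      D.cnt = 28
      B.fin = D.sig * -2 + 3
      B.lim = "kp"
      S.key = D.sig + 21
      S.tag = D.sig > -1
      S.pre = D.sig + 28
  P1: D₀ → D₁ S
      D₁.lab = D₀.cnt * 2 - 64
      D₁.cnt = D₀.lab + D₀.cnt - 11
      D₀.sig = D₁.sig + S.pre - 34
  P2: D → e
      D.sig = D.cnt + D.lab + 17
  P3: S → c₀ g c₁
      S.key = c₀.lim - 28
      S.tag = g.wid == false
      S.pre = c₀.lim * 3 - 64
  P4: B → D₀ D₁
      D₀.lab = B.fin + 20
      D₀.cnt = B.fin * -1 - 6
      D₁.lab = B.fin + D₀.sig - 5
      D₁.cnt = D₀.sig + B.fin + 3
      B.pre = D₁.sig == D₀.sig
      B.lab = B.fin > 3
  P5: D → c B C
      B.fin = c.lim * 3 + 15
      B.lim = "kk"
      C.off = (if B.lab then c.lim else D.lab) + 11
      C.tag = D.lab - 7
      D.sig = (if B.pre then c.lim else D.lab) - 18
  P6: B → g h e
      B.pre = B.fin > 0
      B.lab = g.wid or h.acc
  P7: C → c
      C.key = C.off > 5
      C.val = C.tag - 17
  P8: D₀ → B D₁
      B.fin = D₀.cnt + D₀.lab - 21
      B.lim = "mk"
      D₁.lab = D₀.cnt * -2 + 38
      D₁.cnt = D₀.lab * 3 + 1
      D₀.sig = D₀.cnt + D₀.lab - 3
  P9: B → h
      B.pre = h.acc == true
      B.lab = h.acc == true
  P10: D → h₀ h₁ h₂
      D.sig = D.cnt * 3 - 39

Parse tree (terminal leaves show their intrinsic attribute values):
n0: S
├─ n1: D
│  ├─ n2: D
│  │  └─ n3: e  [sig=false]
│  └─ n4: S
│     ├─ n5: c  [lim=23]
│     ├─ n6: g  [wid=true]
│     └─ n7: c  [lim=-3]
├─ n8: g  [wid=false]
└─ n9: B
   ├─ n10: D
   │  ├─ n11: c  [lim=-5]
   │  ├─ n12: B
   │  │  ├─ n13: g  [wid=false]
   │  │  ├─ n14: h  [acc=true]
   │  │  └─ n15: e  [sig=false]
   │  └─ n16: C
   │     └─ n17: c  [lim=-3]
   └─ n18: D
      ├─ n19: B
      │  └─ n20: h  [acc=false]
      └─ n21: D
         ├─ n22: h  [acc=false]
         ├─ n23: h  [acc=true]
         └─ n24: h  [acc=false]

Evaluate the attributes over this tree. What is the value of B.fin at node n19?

-7

1. n1.lab = 3  [3]
2. n1.cnt = 28  [28]
3. n2.lab = -8  [D₀.cnt * 2 - 64]
4. n2.cnt = 20  [D₀.lab + D₀.cnt - 11]
5. n3.sig = false  [terminal]
6. n2.sig = 29  [D.cnt + D.lab + 17]
7. n5.lim = 23  [terminal]
8. n6.wid = true  [terminal]
9. n7.lim = -3  [terminal]
10. n4.key = -5  [c₀.lim - 28]
11. n4.tag = false  [g.wid == false]
12. n4.pre = 5  [c₀.lim * 3 - 64]
13. n1.sig = 0  [D₁.sig + S.pre - 34]
14. n8.wid = false  [terminal]
15. n9.fin = 3  [D.sig * -2 + 3]
16. n9.lim = "kp"  ["kp"]
17. n10.lab = 23  [B.fin + 20]
18. n10.cnt = -9  [B.fin * -1 - 6]
19. n11.lim = -5  [terminal]
20. n12.fin = 0  [c.lim * 3 + 15]
21. n12.lim = "kk"  ["kk"]
22. n13.wid = false  [terminal]
23. n14.acc = true  [terminal]
24. n15.sig = false  [terminal]
25. n12.pre = false  [B.fin > 0]
26. n12.lab = true  [g.wid or h.acc]
27. n16.off = 6  [(if B.lab then c.lim else D.lab) + 11]
28. n16.tag = 16  [D.lab - 7]
29. n17.lim = -3  [terminal]
30. n16.key = true  [C.off > 5]
31. n16.val = -1  [C.tag - 17]
32. n10.sig = 5  [(if B.pre then c.lim else D.lab) - 18]
33. n18.lab = 3  [B.fin + D₀.sig - 5]
34. n18.cnt = 11  [D₀.sig + B.fin + 3]
35. n19.fin = -7  [D₀.cnt + D₀.lab - 21]
36. n19.lim = "mk"  ["mk"]
37. n20.acc = false  [terminal]
38. n19.pre = false  [h.acc == true]
39. n19.lab = false  [h.acc == true]
40. n21.lab = 16  [D₀.cnt * -2 + 38]
41. n21.cnt = 10  [D₀.lab * 3 + 1]
42. n22.acc = false  [terminal]
43. n23.acc = true  [terminal]
44. n24.acc = false  [terminal]
45. n21.sig = -9  [D.cnt * 3 - 39]
46. n18.sig = 11  [D₀.cnt + D₀.lab - 3]
47. n9.pre = false  [D₁.sig == D₀.sig]
48. n9.lab = false  [B.fin > 3]
49. n0.key = 21  [D.sig + 21]
50. n0.tag = true  [D.sig > -1]
51. n0.pre = 28  [D.sig + 28]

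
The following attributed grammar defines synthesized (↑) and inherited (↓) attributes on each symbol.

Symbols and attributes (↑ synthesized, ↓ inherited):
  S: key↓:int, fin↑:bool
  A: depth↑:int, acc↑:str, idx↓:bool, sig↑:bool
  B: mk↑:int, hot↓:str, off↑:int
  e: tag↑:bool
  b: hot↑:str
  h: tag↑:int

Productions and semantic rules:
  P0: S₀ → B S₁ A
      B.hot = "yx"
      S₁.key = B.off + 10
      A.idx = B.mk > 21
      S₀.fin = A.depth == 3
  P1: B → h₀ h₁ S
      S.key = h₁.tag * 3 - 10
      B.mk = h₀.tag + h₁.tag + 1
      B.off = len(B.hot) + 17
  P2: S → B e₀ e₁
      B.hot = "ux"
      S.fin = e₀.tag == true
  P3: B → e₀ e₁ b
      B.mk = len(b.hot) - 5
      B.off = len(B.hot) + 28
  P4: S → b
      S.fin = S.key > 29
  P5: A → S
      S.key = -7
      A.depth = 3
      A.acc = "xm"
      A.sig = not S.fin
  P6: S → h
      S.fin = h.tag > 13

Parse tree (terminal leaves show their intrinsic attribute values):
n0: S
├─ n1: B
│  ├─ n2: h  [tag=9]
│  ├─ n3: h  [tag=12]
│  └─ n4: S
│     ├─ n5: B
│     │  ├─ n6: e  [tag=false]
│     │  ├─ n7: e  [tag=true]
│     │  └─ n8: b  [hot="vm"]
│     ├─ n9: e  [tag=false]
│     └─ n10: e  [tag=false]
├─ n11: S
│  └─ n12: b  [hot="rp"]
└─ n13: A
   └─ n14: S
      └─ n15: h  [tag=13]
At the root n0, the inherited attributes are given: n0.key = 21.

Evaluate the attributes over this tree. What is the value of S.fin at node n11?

1. n0.key = 21  [given at root]
2. n1.hot = "yx"  ["yx"]
3. n2.tag = 9  [terminal]
4. n3.tag = 12  [terminal]
5. n4.key = 26  [h₁.tag * 3 - 10]
6. n5.hot = "ux"  ["ux"]
7. n6.tag = false  [terminal]
8. n7.tag = true  [terminal]
9. n8.hot = "vm"  [terminal]
10. n5.mk = -3  [len(b.hot) - 5]
11. n5.off = 30  [len(B.hot) + 28]
12. n9.tag = false  [terminal]
13. n10.tag = false  [terminal]
14. n4.fin = false  [e₀.tag == true]
15. n1.mk = 22  [h₀.tag + h₁.tag + 1]
16. n1.off = 19  [len(B.hot) + 17]
17. n11.key = 29  [B.off + 10]
18. n12.hot = "rp"  [terminal]
19. n11.fin = false  [S.key > 29]
20. n13.idx = true  [B.mk > 21]
21. n14.key = -7  [-7]
22. n15.tag = 13  [terminal]
23. n14.fin = false  [h.tag > 13]
24. n13.depth = 3  [3]
25. n13.acc = "xm"  ["xm"]
26. n13.sig = true  [not S.fin]
27. n0.fin = true  [A.depth == 3]

false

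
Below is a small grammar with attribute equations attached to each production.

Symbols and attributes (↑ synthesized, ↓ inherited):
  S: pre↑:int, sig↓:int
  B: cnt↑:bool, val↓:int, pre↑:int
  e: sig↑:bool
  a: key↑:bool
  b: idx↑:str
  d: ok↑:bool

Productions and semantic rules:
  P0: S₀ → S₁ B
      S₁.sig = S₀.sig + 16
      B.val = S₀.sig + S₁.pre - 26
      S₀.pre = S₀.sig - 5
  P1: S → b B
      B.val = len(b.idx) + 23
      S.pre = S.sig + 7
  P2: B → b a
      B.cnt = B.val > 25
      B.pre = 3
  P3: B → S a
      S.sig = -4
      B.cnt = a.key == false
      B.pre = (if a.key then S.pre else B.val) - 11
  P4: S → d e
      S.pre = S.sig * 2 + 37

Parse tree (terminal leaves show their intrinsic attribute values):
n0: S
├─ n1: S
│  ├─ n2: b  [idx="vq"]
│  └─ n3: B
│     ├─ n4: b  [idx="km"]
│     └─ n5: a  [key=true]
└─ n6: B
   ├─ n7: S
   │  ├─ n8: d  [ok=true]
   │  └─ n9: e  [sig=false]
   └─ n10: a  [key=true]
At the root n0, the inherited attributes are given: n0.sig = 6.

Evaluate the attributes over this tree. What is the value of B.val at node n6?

1. n0.sig = 6  [given at root]
2. n1.sig = 22  [S₀.sig + 16]
3. n2.idx = "vq"  [terminal]
4. n3.val = 25  [len(b.idx) + 23]
5. n4.idx = "km"  [terminal]
6. n5.key = true  [terminal]
7. n3.cnt = false  [B.val > 25]
8. n3.pre = 3  [3]
9. n1.pre = 29  [S.sig + 7]
10. n6.val = 9  [S₀.sig + S₁.pre - 26]
11. n7.sig = -4  [-4]
12. n8.ok = true  [terminal]
13. n9.sig = false  [terminal]
14. n7.pre = 29  [S.sig * 2 + 37]
15. n10.key = true  [terminal]
16. n6.cnt = false  [a.key == false]
17. n6.pre = 18  [(if a.key then S.pre else B.val) - 11]
18. n0.pre = 1  [S₀.sig - 5]

9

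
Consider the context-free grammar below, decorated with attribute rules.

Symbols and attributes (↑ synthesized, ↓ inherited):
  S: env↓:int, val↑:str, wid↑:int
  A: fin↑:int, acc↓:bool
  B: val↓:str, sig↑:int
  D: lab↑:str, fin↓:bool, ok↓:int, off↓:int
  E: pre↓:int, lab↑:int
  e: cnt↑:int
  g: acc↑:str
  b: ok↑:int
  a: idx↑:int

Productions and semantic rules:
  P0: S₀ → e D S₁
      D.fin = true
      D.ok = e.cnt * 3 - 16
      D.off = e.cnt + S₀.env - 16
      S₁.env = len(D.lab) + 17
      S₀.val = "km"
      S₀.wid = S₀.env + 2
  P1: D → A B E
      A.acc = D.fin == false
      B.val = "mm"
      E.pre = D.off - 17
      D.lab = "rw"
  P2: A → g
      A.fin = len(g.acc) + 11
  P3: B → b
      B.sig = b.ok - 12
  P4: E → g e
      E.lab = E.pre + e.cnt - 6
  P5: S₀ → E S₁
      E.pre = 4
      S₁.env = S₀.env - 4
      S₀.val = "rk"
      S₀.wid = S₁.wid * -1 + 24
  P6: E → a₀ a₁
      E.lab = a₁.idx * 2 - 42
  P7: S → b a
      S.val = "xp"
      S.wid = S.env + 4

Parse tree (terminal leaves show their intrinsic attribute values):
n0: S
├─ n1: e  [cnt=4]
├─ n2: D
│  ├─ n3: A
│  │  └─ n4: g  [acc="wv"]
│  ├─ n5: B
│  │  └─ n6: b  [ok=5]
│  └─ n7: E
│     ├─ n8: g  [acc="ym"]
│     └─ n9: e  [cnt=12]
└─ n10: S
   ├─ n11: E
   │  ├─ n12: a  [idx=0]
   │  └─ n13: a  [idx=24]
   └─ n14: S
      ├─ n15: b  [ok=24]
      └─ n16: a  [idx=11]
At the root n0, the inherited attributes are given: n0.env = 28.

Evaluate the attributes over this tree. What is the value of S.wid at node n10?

5

1. n0.env = 28  [given at root]
2. n1.cnt = 4  [terminal]
3. n2.fin = true  [true]
4. n2.ok = -4  [e.cnt * 3 - 16]
5. n2.off = 16  [e.cnt + S₀.env - 16]
6. n3.acc = false  [D.fin == false]
7. n4.acc = "wv"  [terminal]
8. n3.fin = 13  [len(g.acc) + 11]
9. n5.val = "mm"  ["mm"]
10. n6.ok = 5  [terminal]
11. n5.sig = -7  [b.ok - 12]
12. n7.pre = -1  [D.off - 17]
13. n8.acc = "ym"  [terminal]
14. n9.cnt = 12  [terminal]
15. n7.lab = 5  [E.pre + e.cnt - 6]
16. n2.lab = "rw"  ["rw"]
17. n10.env = 19  [len(D.lab) + 17]
18. n11.pre = 4  [4]
19. n12.idx = 0  [terminal]
20. n13.idx = 24  [terminal]
21. n11.lab = 6  [a₁.idx * 2 - 42]
22. n14.env = 15  [S₀.env - 4]
23. n15.ok = 24  [terminal]
24. n16.idx = 11  [terminal]
25. n14.val = "xp"  ["xp"]
26. n14.wid = 19  [S.env + 4]
27. n10.val = "rk"  ["rk"]
28. n10.wid = 5  [S₁.wid * -1 + 24]
29. n0.val = "km"  ["km"]
30. n0.wid = 30  [S₀.env + 2]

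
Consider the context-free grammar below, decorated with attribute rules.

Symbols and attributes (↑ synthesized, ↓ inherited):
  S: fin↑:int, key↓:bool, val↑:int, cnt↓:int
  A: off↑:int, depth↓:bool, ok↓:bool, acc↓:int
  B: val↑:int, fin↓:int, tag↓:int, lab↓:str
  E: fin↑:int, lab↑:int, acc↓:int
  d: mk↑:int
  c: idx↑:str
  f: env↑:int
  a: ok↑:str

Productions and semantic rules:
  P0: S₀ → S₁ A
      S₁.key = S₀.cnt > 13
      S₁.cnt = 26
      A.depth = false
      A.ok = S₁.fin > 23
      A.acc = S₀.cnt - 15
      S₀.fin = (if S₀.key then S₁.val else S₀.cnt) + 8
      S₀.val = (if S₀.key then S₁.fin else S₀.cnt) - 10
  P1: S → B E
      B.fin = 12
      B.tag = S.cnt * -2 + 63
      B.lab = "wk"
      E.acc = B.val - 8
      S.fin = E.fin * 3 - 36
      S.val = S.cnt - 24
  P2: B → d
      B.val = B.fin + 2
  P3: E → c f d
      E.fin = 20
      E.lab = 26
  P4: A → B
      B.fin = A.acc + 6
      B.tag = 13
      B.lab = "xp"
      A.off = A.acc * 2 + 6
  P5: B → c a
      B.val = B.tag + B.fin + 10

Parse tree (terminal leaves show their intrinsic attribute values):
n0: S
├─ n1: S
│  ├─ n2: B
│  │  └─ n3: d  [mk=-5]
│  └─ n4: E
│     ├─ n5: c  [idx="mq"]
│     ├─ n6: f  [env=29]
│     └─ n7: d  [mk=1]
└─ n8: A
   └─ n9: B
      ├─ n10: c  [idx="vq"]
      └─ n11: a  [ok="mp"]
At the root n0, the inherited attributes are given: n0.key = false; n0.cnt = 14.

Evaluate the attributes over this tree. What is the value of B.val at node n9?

1. n0.key = false  [given at root]
2. n0.cnt = 14  [given at root]
3. n1.key = true  [S₀.cnt > 13]
4. n1.cnt = 26  [26]
5. n2.fin = 12  [12]
6. n2.tag = 11  [S.cnt * -2 + 63]
7. n2.lab = "wk"  ["wk"]
8. n3.mk = -5  [terminal]
9. n2.val = 14  [B.fin + 2]
10. n4.acc = 6  [B.val - 8]
11. n5.idx = "mq"  [terminal]
12. n6.env = 29  [terminal]
13. n7.mk = 1  [terminal]
14. n4.fin = 20  [20]
15. n4.lab = 26  [26]
16. n1.fin = 24  [E.fin * 3 - 36]
17. n1.val = 2  [S.cnt - 24]
18. n8.depth = false  [false]
19. n8.ok = true  [S₁.fin > 23]
20. n8.acc = -1  [S₀.cnt - 15]
21. n9.fin = 5  [A.acc + 6]
22. n9.tag = 13  [13]
23. n9.lab = "xp"  ["xp"]
24. n10.idx = "vq"  [terminal]
25. n11.ok = "mp"  [terminal]
26. n9.val = 28  [B.tag + B.fin + 10]
27. n8.off = 4  [A.acc * 2 + 6]
28. n0.fin = 22  [(if S₀.key then S₁.val else S₀.cnt) + 8]
29. n0.val = 4  [(if S₀.key then S₁.fin else S₀.cnt) - 10]

28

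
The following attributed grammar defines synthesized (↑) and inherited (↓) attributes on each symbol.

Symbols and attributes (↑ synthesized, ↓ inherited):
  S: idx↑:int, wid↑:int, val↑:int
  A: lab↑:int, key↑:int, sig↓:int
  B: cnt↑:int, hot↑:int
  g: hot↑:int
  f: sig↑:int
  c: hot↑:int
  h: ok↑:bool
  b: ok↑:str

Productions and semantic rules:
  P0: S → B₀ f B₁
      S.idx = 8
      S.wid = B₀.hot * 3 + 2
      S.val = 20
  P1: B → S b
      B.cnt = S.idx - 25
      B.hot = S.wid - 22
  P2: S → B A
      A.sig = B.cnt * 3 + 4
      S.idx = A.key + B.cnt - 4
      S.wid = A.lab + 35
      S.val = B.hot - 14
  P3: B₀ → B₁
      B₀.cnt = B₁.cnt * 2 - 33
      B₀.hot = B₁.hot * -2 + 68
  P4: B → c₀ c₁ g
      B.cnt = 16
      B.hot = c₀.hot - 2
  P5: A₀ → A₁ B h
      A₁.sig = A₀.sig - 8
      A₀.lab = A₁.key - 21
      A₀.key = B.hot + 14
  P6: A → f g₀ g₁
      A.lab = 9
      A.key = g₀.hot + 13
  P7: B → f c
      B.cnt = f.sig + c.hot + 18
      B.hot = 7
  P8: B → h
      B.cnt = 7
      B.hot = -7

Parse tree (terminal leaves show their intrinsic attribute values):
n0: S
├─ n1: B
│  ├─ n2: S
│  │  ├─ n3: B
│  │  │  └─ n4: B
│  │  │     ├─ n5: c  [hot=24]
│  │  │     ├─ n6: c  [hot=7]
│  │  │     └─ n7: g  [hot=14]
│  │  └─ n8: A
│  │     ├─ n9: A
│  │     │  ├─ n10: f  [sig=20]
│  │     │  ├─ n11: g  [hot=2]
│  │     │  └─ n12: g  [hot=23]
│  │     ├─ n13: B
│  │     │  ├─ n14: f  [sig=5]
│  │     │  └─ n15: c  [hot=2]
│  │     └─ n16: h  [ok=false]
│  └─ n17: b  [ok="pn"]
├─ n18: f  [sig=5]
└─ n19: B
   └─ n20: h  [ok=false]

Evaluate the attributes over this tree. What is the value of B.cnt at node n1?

-9

1. n5.hot = 24  [terminal]
2. n6.hot = 7  [terminal]
3. n7.hot = 14  [terminal]
4. n4.cnt = 16  [16]
5. n4.hot = 22  [c₀.hot - 2]
6. n3.cnt = -1  [B₁.cnt * 2 - 33]
7. n3.hot = 24  [B₁.hot * -2 + 68]
8. n8.sig = 1  [B.cnt * 3 + 4]
9. n9.sig = -7  [A₀.sig - 8]
10. n10.sig = 20  [terminal]
11. n11.hot = 2  [terminal]
12. n12.hot = 23  [terminal]
13. n9.lab = 9  [9]
14. n9.key = 15  [g₀.hot + 13]
15. n14.sig = 5  [terminal]
16. n15.hot = 2  [terminal]
17. n13.cnt = 25  [f.sig + c.hot + 18]
18. n13.hot = 7  [7]
19. n16.ok = false  [terminal]
20. n8.lab = -6  [A₁.key - 21]
21. n8.key = 21  [B.hot + 14]
22. n2.idx = 16  [A.key + B.cnt - 4]
23. n2.wid = 29  [A.lab + 35]
24. n2.val = 10  [B.hot - 14]
25. n17.ok = "pn"  [terminal]
26. n1.cnt = -9  [S.idx - 25]
27. n1.hot = 7  [S.wid - 22]
28. n18.sig = 5  [terminal]
29. n20.ok = false  [terminal]
30. n19.cnt = 7  [7]
31. n19.hot = -7  [-7]
32. n0.idx = 8  [8]
33. n0.wid = 23  [B₀.hot * 3 + 2]
34. n0.val = 20  [20]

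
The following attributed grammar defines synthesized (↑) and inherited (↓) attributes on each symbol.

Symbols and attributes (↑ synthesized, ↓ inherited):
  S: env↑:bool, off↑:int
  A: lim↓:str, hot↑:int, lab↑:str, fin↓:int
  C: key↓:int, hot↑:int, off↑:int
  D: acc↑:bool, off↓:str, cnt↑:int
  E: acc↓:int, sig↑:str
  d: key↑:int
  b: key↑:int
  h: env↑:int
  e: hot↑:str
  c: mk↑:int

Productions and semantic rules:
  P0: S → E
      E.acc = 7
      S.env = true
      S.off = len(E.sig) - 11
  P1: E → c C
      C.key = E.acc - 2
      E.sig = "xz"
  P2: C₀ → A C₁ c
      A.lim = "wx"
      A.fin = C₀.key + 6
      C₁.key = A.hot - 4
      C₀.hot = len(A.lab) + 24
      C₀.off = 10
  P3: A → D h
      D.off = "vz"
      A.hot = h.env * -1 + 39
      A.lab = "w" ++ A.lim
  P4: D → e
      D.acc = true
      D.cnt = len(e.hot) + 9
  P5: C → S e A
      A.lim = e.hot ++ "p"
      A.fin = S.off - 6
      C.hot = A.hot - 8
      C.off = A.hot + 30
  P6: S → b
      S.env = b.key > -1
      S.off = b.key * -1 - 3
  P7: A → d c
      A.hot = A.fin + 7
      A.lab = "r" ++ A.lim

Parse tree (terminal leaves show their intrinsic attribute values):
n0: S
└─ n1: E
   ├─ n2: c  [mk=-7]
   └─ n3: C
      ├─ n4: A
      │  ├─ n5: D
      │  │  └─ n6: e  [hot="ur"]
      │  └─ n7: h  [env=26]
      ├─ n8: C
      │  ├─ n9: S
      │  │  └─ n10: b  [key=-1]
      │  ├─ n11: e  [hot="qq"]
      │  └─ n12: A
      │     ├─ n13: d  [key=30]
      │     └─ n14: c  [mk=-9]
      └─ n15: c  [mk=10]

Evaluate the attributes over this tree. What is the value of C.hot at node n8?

-9

1. n1.acc = 7  [7]
2. n2.mk = -7  [terminal]
3. n3.key = 5  [E.acc - 2]
4. n4.lim = "wx"  ["wx"]
5. n4.fin = 11  [C₀.key + 6]
6. n5.off = "vz"  ["vz"]
7. n6.hot = "ur"  [terminal]
8. n5.acc = true  [true]
9. n5.cnt = 11  [len(e.hot) + 9]
10. n7.env = 26  [terminal]
11. n4.hot = 13  [h.env * -1 + 39]
12. n4.lab = "wwx"  ["w" ++ A.lim]
13. n8.key = 9  [A.hot - 4]
14. n10.key = -1  [terminal]
15. n9.env = false  [b.key > -1]
16. n9.off = -2  [b.key * -1 - 3]
17. n11.hot = "qq"  [terminal]
18. n12.lim = "qqp"  [e.hot ++ "p"]
19. n12.fin = -8  [S.off - 6]
20. n13.key = 30  [terminal]
21. n14.mk = -9  [terminal]
22. n12.hot = -1  [A.fin + 7]
23. n12.lab = "rqqp"  ["r" ++ A.lim]
24. n8.hot = -9  [A.hot - 8]
25. n8.off = 29  [A.hot + 30]
26. n15.mk = 10  [terminal]
27. n3.hot = 27  [len(A.lab) + 24]
28. n3.off = 10  [10]
29. n1.sig = "xz"  ["xz"]
30. n0.env = true  [true]
31. n0.off = -9  [len(E.sig) - 11]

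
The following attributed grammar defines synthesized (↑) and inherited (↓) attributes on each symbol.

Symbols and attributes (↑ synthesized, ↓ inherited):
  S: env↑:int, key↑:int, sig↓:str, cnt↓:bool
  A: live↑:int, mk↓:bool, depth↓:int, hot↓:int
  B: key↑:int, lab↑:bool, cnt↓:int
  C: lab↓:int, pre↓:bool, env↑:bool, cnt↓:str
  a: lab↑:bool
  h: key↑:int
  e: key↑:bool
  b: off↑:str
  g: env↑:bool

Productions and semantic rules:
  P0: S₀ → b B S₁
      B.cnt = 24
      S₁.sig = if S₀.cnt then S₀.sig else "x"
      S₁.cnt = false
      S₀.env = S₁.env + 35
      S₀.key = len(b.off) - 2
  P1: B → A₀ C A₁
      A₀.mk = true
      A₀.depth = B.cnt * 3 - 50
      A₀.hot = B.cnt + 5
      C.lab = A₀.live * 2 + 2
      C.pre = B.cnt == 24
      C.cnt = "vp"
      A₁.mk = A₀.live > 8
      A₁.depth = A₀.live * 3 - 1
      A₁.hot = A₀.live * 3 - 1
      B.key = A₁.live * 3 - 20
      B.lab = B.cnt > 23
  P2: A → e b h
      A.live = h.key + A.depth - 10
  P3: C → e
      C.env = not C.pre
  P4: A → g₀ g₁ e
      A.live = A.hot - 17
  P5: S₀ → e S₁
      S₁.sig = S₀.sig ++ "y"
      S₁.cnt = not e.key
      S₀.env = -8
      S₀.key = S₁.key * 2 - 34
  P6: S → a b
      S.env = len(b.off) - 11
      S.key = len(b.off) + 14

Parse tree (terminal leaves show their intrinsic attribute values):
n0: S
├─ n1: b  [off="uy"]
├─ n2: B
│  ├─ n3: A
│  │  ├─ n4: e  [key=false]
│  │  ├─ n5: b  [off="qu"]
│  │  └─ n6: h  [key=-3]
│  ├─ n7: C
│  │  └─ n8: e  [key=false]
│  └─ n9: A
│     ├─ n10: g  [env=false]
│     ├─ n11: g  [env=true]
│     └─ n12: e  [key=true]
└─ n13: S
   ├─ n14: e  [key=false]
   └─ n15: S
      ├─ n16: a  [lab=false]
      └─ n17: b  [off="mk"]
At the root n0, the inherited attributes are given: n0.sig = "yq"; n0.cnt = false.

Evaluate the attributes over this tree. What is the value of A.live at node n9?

1. n0.sig = "yq"  [given at root]
2. n0.cnt = false  [given at root]
3. n1.off = "uy"  [terminal]
4. n2.cnt = 24  [24]
5. n3.mk = true  [true]
6. n3.depth = 22  [B.cnt * 3 - 50]
7. n3.hot = 29  [B.cnt + 5]
8. n4.key = false  [terminal]
9. n5.off = "qu"  [terminal]
10. n6.key = -3  [terminal]
11. n3.live = 9  [h.key + A.depth - 10]
12. n7.lab = 20  [A₀.live * 2 + 2]
13. n7.pre = true  [B.cnt == 24]
14. n7.cnt = "vp"  ["vp"]
15. n8.key = false  [terminal]
16. n7.env = false  [not C.pre]
17. n9.mk = true  [A₀.live > 8]
18. n9.depth = 26  [A₀.live * 3 - 1]
19. n9.hot = 26  [A₀.live * 3 - 1]
20. n10.env = false  [terminal]
21. n11.env = true  [terminal]
22. n12.key = true  [terminal]
23. n9.live = 9  [A.hot - 17]
24. n2.key = 7  [A₁.live * 3 - 20]
25. n2.lab = true  [B.cnt > 23]
26. n13.sig = "x"  [if S₀.cnt then S₀.sig else "x"]
27. n13.cnt = false  [false]
28. n14.key = false  [terminal]
29. n15.sig = "xy"  [S₀.sig ++ "y"]
30. n15.cnt = true  [not e.key]
31. n16.lab = false  [terminal]
32. n17.off = "mk"  [terminal]
33. n15.env = -9  [len(b.off) - 11]
34. n15.key = 16  [len(b.off) + 14]
35. n13.env = -8  [-8]
36. n13.key = -2  [S₁.key * 2 - 34]
37. n0.env = 27  [S₁.env + 35]
38. n0.key = 0  [len(b.off) - 2]

9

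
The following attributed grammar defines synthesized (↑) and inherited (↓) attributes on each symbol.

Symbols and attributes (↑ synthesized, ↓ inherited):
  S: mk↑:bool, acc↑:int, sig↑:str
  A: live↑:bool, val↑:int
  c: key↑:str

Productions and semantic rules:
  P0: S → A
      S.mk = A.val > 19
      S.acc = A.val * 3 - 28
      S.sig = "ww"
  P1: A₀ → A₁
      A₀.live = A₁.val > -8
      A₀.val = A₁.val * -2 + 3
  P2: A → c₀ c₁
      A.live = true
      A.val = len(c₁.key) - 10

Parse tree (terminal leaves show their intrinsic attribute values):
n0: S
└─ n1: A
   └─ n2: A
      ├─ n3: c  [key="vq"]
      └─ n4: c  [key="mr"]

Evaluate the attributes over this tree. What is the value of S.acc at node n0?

29

1. n3.key = "vq"  [terminal]
2. n4.key = "mr"  [terminal]
3. n2.live = true  [true]
4. n2.val = -8  [len(c₁.key) - 10]
5. n1.live = false  [A₁.val > -8]
6. n1.val = 19  [A₁.val * -2 + 3]
7. n0.mk = false  [A.val > 19]
8. n0.acc = 29  [A.val * 3 - 28]
9. n0.sig = "ww"  ["ww"]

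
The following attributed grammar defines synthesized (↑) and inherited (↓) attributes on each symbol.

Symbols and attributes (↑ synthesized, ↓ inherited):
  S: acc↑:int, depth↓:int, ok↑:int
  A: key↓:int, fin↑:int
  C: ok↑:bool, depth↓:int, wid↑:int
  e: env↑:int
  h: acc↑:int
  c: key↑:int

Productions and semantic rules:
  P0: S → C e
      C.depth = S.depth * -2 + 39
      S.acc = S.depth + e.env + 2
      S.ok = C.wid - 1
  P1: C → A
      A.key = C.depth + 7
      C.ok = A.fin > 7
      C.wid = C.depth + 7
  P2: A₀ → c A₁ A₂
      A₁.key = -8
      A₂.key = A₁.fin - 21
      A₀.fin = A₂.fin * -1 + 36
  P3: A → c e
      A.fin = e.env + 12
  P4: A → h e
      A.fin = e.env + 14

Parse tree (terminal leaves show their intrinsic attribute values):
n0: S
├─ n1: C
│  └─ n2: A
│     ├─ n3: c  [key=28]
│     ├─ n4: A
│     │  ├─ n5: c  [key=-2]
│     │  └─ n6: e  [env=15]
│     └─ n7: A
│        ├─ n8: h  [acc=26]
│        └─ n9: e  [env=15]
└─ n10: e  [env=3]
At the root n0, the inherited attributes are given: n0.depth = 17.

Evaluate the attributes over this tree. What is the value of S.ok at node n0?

11

1. n0.depth = 17  [given at root]
2. n1.depth = 5  [S.depth * -2 + 39]
3. n2.key = 12  [C.depth + 7]
4. n3.key = 28  [terminal]
5. n4.key = -8  [-8]
6. n5.key = -2  [terminal]
7. n6.env = 15  [terminal]
8. n4.fin = 27  [e.env + 12]
9. n7.key = 6  [A₁.fin - 21]
10. n8.acc = 26  [terminal]
11. n9.env = 15  [terminal]
12. n7.fin = 29  [e.env + 14]
13. n2.fin = 7  [A₂.fin * -1 + 36]
14. n1.ok = false  [A.fin > 7]
15. n1.wid = 12  [C.depth + 7]
16. n10.env = 3  [terminal]
17. n0.acc = 22  [S.depth + e.env + 2]
18. n0.ok = 11  [C.wid - 1]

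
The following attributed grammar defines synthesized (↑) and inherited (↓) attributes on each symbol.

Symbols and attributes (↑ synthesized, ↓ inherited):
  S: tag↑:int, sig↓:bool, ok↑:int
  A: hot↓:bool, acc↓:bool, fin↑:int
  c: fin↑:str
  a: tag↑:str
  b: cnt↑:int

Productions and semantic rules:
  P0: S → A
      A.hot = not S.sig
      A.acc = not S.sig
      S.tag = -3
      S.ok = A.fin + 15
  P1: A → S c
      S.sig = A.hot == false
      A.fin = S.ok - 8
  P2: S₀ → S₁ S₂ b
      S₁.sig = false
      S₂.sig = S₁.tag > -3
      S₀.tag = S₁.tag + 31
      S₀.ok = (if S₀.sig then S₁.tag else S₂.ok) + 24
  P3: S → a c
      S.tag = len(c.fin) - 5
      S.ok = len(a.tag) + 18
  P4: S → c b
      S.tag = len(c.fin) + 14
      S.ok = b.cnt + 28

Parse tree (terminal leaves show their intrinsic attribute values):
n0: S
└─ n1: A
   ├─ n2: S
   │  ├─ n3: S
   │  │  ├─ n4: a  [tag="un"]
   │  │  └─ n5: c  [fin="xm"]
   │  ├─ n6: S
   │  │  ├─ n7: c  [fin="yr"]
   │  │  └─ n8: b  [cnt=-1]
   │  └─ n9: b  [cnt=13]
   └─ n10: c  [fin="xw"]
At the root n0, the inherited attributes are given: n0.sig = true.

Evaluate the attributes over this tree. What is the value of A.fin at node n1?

13

1. n0.sig = true  [given at root]
2. n1.hot = false  [not S.sig]
3. n1.acc = false  [not S.sig]
4. n2.sig = true  [A.hot == false]
5. n3.sig = false  [false]
6. n4.tag = "un"  [terminal]
7. n5.fin = "xm"  [terminal]
8. n3.tag = -3  [len(c.fin) - 5]
9. n3.ok = 20  [len(a.tag) + 18]
10. n6.sig = false  [S₁.tag > -3]
11. n7.fin = "yr"  [terminal]
12. n8.cnt = -1  [terminal]
13. n6.tag = 16  [len(c.fin) + 14]
14. n6.ok = 27  [b.cnt + 28]
15. n9.cnt = 13  [terminal]
16. n2.tag = 28  [S₁.tag + 31]
17. n2.ok = 21  [(if S₀.sig then S₁.tag else S₂.ok) + 24]
18. n10.fin = "xw"  [terminal]
19. n1.fin = 13  [S.ok - 8]
20. n0.tag = -3  [-3]
21. n0.ok = 28  [A.fin + 15]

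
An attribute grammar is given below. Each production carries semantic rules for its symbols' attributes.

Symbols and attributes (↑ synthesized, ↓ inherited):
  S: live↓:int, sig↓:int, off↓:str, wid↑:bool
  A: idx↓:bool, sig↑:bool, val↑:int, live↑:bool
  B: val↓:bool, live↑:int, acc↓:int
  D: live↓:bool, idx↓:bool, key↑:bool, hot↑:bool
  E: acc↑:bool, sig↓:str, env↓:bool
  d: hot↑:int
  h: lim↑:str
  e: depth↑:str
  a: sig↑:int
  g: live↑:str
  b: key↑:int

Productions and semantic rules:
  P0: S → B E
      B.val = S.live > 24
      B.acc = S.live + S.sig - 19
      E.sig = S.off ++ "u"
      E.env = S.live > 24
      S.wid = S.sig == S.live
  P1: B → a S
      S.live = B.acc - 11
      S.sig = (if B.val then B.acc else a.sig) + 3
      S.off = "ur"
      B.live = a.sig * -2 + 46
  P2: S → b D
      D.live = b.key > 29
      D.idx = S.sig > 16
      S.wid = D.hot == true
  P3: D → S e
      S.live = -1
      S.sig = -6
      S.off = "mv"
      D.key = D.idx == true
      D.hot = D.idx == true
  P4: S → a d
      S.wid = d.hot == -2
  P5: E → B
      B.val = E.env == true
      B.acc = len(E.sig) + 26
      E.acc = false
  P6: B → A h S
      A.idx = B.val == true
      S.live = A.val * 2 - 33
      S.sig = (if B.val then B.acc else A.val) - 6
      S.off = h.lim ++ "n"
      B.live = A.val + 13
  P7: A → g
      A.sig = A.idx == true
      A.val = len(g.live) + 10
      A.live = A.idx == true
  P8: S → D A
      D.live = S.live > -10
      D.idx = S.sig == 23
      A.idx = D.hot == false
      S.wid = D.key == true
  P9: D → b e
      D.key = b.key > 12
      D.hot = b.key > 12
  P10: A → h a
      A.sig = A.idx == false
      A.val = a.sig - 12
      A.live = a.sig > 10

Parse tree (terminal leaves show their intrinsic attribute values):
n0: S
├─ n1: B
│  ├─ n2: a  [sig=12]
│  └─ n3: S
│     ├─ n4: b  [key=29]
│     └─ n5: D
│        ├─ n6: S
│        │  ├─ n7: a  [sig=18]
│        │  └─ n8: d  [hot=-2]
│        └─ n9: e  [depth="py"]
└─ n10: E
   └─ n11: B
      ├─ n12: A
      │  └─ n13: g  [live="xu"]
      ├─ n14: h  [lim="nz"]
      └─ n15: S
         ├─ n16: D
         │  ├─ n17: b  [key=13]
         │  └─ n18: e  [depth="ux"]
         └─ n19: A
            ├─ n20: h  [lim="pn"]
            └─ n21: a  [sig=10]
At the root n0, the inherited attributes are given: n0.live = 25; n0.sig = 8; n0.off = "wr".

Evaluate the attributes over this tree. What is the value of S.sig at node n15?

1. n0.live = 25  [given at root]
2. n0.sig = 8  [given at root]
3. n0.off = "wr"  [given at root]
4. n1.val = true  [S.live > 24]
5. n1.acc = 14  [S.live + S.sig - 19]
6. n2.sig = 12  [terminal]
7. n3.live = 3  [B.acc - 11]
8. n3.sig = 17  [(if B.val then B.acc else a.sig) + 3]
9. n3.off = "ur"  ["ur"]
10. n4.key = 29  [terminal]
11. n5.live = false  [b.key > 29]
12. n5.idx = true  [S.sig > 16]
13. n6.live = -1  [-1]
14. n6.sig = -6  [-6]
15. n6.off = "mv"  ["mv"]
16. n7.sig = 18  [terminal]
17. n8.hot = -2  [terminal]
18. n6.wid = true  [d.hot == -2]
19. n9.depth = "py"  [terminal]
20. n5.key = true  [D.idx == true]
21. n5.hot = true  [D.idx == true]
22. n3.wid = true  [D.hot == true]
23. n1.live = 22  [a.sig * -2 + 46]
24. n10.sig = "wru"  [S.off ++ "u"]
25. n10.env = true  [S.live > 24]
26. n11.val = true  [E.env == true]
27. n11.acc = 29  [len(E.sig) + 26]
28. n12.idx = true  [B.val == true]
29. n13.live = "xu"  [terminal]
30. n12.sig = true  [A.idx == true]
31. n12.val = 12  [len(g.live) + 10]
32. n12.live = true  [A.idx == true]
33. n14.lim = "nz"  [terminal]
34. n15.live = -9  [A.val * 2 - 33]
35. n15.sig = 23  [(if B.val then B.acc else A.val) - 6]
36. n15.off = "nzn"  [h.lim ++ "n"]
37. n16.live = true  [S.live > -10]
38. n16.idx = true  [S.sig == 23]
39. n17.key = 13  [terminal]
40. n18.depth = "ux"  [terminal]
41. n16.key = true  [b.key > 12]
42. n16.hot = true  [b.key > 12]
43. n19.idx = false  [D.hot == false]
44. n20.lim = "pn"  [terminal]
45. n21.sig = 10  [terminal]
46. n19.sig = true  [A.idx == false]
47. n19.val = -2  [a.sig - 12]
48. n19.live = false  [a.sig > 10]
49. n15.wid = true  [D.key == true]
50. n11.live = 25  [A.val + 13]
51. n10.acc = false  [false]
52. n0.wid = false  [S.sig == S.live]

23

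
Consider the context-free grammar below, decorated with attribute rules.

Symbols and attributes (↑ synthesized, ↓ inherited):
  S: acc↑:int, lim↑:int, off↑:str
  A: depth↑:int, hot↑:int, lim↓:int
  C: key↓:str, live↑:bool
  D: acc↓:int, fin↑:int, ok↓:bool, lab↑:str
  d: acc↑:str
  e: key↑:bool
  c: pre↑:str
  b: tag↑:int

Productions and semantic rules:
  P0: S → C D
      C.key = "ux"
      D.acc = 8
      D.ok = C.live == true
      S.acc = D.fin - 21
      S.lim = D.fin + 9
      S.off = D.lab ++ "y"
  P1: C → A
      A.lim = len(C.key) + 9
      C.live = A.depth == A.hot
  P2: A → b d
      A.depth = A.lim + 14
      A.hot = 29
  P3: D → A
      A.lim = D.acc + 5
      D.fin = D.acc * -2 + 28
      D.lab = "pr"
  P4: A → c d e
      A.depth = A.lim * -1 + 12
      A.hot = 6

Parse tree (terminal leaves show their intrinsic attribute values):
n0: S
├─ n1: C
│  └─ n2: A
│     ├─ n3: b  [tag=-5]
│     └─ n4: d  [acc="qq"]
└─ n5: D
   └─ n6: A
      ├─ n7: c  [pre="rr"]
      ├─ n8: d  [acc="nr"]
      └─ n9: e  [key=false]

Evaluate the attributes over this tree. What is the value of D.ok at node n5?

false

1. n1.key = "ux"  ["ux"]
2. n2.lim = 11  [len(C.key) + 9]
3. n3.tag = -5  [terminal]
4. n4.acc = "qq"  [terminal]
5. n2.depth = 25  [A.lim + 14]
6. n2.hot = 29  [29]
7. n1.live = false  [A.depth == A.hot]
8. n5.acc = 8  [8]
9. n5.ok = false  [C.live == true]
10. n6.lim = 13  [D.acc + 5]
11. n7.pre = "rr"  [terminal]
12. n8.acc = "nr"  [terminal]
13. n9.key = false  [terminal]
14. n6.depth = -1  [A.lim * -1 + 12]
15. n6.hot = 6  [6]
16. n5.fin = 12  [D.acc * -2 + 28]
17. n5.lab = "pr"  ["pr"]
18. n0.acc = -9  [D.fin - 21]
19. n0.lim = 21  [D.fin + 9]
20. n0.off = "pry"  [D.lab ++ "y"]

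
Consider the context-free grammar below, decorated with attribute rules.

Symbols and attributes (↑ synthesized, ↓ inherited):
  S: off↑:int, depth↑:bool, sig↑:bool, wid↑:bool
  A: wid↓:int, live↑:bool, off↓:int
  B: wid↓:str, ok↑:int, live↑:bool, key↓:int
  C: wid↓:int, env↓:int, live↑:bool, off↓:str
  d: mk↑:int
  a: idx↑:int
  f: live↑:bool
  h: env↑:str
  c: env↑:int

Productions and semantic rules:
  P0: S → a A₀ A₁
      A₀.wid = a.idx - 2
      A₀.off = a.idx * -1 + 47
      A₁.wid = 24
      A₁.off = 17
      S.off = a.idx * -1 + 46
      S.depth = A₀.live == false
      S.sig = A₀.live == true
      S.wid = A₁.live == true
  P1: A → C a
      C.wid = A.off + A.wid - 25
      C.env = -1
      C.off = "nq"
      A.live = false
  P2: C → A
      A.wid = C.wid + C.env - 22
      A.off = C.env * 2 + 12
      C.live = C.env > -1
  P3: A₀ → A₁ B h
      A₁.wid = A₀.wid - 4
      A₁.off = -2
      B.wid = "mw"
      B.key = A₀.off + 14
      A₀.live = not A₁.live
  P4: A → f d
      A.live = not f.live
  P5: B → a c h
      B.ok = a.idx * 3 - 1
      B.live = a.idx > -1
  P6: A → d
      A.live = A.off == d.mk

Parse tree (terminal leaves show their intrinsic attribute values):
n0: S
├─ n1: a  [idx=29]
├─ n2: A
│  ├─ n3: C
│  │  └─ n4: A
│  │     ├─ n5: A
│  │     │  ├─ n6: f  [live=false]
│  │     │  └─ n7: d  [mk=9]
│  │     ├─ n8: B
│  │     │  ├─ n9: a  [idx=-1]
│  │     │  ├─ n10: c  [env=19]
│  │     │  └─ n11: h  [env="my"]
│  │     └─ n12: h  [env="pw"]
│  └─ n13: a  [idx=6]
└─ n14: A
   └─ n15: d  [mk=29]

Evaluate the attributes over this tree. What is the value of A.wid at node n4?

1. n1.idx = 29  [terminal]
2. n2.wid = 27  [a.idx - 2]
3. n2.off = 18  [a.idx * -1 + 47]
4. n3.wid = 20  [A.off + A.wid - 25]
5. n3.env = -1  [-1]
6. n3.off = "nq"  ["nq"]
7. n4.wid = -3  [C.wid + C.env - 22]
8. n4.off = 10  [C.env * 2 + 12]
9. n5.wid = -7  [A₀.wid - 4]
10. n5.off = -2  [-2]
11. n6.live = false  [terminal]
12. n7.mk = 9  [terminal]
13. n5.live = true  [not f.live]
14. n8.wid = "mw"  ["mw"]
15. n8.key = 24  [A₀.off + 14]
16. n9.idx = -1  [terminal]
17. n10.env = 19  [terminal]
18. n11.env = "my"  [terminal]
19. n8.ok = -4  [a.idx * 3 - 1]
20. n8.live = false  [a.idx > -1]
21. n12.env = "pw"  [terminal]
22. n4.live = false  [not A₁.live]
23. n3.live = false  [C.env > -1]
24. n13.idx = 6  [terminal]
25. n2.live = false  [false]
26. n14.wid = 24  [24]
27. n14.off = 17  [17]
28. n15.mk = 29  [terminal]
29. n14.live = false  [A.off == d.mk]
30. n0.off = 17  [a.idx * -1 + 46]
31. n0.depth = true  [A₀.live == false]
32. n0.sig = false  [A₀.live == true]
33. n0.wid = false  [A₁.live == true]

-3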